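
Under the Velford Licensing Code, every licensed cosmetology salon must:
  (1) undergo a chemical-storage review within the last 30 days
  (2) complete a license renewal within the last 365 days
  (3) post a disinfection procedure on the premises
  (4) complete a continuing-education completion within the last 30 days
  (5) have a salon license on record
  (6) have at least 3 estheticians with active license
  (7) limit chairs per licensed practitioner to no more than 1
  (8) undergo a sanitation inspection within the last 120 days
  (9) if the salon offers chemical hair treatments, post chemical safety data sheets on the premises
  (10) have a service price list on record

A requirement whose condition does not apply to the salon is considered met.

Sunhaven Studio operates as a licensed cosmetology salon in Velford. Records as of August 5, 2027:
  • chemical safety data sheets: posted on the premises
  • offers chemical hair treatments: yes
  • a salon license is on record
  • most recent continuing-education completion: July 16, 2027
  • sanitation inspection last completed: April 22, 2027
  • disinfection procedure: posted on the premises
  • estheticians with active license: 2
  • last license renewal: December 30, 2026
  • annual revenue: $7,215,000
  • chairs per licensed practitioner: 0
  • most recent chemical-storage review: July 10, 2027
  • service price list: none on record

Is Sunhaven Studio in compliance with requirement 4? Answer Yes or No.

4. continuing-education completion 20 days ago vs limit 30 → met

Yes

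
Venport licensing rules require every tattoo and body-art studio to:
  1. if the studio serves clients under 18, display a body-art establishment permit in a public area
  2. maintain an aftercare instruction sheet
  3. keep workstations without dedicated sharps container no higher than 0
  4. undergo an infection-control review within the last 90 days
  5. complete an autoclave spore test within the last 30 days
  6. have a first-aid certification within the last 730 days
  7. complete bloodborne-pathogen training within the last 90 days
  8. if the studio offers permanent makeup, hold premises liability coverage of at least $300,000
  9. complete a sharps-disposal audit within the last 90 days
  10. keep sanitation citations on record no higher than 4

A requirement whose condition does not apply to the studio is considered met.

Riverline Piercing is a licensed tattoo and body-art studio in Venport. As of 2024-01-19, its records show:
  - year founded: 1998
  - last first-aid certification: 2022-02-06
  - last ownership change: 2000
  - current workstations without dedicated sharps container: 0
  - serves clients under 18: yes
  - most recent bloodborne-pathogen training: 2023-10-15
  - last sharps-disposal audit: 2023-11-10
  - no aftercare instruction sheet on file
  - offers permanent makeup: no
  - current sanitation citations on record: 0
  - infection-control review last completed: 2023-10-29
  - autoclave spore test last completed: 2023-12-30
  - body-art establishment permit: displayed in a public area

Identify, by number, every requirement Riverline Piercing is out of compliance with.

1. condition 'serves clients under 18' holds; body-art establishment permit present → met
2. aftercare instruction sheet absent → not met
3. workstations without dedicated sharps container 0 ≤ 0 → met
4. infection-control review 82 days ago vs limit 90 → met
5. autoclave spore test 20 days ago vs limit 30 → met
6. first-aid certification 712 days ago vs limit 730 → met
7. bloodborne-pathogen training 96 days ago vs limit 90 → not met
8. condition 'offers permanent makeup' does not hold → requirement n/a → met
9. sharps-disposal audit 70 days ago vs limit 90 → met
10. sanitation citations on record 0 ≤ 4 → met
Not met: 2, 7

2, 7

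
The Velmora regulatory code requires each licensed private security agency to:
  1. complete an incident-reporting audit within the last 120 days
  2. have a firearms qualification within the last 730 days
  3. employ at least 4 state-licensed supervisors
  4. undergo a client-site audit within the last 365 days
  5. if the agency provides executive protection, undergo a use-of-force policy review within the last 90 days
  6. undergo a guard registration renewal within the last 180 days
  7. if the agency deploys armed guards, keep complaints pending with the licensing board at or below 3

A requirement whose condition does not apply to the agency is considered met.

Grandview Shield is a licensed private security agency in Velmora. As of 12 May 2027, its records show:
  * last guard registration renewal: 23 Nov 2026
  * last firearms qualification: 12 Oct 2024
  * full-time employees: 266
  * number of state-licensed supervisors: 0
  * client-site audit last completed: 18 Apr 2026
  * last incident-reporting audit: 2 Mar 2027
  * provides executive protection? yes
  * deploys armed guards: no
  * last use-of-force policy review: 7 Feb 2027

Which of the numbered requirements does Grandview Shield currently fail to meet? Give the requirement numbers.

2, 3, 4, 5

1. incident-reporting audit 71 days ago vs limit 120 → met
2. firearms qualification 942 days ago vs limit 730 → not met
3. state-licensed supervisors 0 < 4 → not met
4. client-site audit 389 days ago vs limit 365 → not met
5. condition 'provides executive protection' holds; use-of-force policy review 94 days ago vs limit 90 → not met
6. guard registration renewal 170 days ago vs limit 180 → met
7. condition 'deploys armed guards' does not hold → requirement n/a → met
Not met: 2, 3, 4, 5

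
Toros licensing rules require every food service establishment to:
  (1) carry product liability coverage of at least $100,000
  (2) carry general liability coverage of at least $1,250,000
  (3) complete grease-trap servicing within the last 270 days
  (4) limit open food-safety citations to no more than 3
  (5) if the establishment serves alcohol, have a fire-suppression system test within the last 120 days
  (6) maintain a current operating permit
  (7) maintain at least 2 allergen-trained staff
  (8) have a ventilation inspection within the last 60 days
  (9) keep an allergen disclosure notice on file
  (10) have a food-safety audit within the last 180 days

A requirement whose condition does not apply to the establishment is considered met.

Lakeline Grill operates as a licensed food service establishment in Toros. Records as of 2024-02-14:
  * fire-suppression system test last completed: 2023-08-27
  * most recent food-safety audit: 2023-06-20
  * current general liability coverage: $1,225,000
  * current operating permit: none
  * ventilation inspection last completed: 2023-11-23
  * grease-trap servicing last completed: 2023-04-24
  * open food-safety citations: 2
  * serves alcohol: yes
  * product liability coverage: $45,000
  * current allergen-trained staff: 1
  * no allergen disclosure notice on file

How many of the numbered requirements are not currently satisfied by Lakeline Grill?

1. product liability coverage $45,000 < $100,000 → not met
2. general liability coverage $1,225,000 < $1,250,000 → not met
3. grease-trap servicing 296 days ago vs limit 270 → not met
4. open food-safety citations 2 ≤ 3 → met
5. condition 'serves alcohol' holds; fire-suppression system test 171 days ago vs limit 120 → not met
6. current operating permit absent → not met
7. allergen-trained staff 1 < 2 → not met
8. ventilation inspection 83 days ago vs limit 60 → not met
9. allergen disclosure notice absent → not met
10. food-safety audit 239 days ago vs limit 180 → not met
Not met: 9 of 10

9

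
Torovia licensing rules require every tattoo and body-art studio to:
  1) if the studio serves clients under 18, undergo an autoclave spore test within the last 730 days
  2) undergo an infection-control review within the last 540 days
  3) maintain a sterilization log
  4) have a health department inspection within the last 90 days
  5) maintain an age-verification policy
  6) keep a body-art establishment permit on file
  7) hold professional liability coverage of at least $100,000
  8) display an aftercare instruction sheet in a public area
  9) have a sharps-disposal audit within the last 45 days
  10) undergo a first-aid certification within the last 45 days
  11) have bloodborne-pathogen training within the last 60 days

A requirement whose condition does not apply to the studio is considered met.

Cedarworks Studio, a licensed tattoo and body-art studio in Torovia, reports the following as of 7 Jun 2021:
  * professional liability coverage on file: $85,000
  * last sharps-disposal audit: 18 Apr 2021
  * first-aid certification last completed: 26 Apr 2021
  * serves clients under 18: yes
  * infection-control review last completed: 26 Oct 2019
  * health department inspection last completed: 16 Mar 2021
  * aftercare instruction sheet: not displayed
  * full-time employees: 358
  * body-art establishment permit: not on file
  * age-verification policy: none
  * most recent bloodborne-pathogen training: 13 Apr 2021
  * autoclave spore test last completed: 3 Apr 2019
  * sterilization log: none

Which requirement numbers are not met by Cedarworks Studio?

1, 2, 3, 5, 6, 7, 8, 9

1. condition 'serves clients under 18' holds; autoclave spore test 796 days ago vs limit 730 → not met
2. infection-control review 590 days ago vs limit 540 → not met
3. sterilization log absent → not met
4. health department inspection 83 days ago vs limit 90 → met
5. age-verification policy absent → not met
6. body-art establishment permit absent → not met
7. professional liability coverage $85,000 < $100,000 → not met
8. aftercare instruction sheet absent → not met
9. sharps-disposal audit 50 days ago vs limit 45 → not met
10. first-aid certification 42 days ago vs limit 45 → met
11. bloodborne-pathogen training 55 days ago vs limit 60 → met
Not met: 1, 2, 3, 5, 6, 7, 8, 9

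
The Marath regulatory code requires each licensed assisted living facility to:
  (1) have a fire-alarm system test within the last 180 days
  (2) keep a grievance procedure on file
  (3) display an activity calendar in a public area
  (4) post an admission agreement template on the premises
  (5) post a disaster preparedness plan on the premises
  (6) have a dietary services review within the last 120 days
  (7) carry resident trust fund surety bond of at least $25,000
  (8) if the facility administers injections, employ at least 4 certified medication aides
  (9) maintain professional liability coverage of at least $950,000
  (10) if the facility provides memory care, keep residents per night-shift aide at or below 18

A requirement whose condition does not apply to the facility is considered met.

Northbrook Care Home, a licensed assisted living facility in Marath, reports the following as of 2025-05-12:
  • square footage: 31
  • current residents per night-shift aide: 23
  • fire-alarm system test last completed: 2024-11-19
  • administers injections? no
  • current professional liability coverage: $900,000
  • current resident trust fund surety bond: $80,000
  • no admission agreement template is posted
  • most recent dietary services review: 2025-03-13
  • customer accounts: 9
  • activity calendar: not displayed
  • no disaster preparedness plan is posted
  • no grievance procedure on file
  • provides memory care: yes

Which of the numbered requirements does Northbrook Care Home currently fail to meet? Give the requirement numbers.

1. fire-alarm system test 174 days ago vs limit 180 → met
2. grievance procedure absent → not met
3. activity calendar absent → not met
4. admission agreement template absent → not met
5. disaster preparedness plan absent → not met
6. dietary services review 60 days ago vs limit 120 → met
7. resident trust fund surety bond $80,000 ≥ $25,000 → met
8. condition 'administers injections' does not hold → requirement n/a → met
9. professional liability coverage $900,000 < $950,000 → not met
10. condition 'provides memory care' holds; residents per night-shift aide 23 > 18 → not met
Not met: 2, 3, 4, 5, 9, 10

2, 3, 4, 5, 9, 10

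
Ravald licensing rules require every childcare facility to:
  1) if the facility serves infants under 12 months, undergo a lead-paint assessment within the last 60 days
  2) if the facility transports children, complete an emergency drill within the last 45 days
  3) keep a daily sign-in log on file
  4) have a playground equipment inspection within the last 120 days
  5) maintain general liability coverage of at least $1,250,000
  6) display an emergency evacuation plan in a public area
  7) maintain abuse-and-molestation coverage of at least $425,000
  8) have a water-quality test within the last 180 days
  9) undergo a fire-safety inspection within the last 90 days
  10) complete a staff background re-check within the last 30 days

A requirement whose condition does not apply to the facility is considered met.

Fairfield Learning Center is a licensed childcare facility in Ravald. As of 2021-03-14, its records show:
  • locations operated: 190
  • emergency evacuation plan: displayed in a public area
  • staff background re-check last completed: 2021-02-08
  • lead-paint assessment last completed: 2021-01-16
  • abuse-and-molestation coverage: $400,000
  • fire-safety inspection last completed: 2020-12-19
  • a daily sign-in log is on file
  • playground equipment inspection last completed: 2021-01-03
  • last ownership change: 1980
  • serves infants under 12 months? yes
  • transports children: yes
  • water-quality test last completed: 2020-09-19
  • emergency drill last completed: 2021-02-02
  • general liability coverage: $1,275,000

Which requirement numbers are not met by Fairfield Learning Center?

7, 10

1. condition 'serves infants under 12 months' holds; lead-paint assessment 57 days ago vs limit 60 → met
2. condition 'transports children' holds; emergency drill 40 days ago vs limit 45 → met
3. daily sign-in log present → met
4. playground equipment inspection 70 days ago vs limit 120 → met
5. general liability coverage $1,275,000 ≥ $1,250,000 → met
6. emergency evacuation plan present → met
7. abuse-and-molestation coverage $400,000 < $425,000 → not met
8. water-quality test 176 days ago vs limit 180 → met
9. fire-safety inspection 85 days ago vs limit 90 → met
10. staff background re-check 34 days ago vs limit 30 → not met
Not met: 7, 10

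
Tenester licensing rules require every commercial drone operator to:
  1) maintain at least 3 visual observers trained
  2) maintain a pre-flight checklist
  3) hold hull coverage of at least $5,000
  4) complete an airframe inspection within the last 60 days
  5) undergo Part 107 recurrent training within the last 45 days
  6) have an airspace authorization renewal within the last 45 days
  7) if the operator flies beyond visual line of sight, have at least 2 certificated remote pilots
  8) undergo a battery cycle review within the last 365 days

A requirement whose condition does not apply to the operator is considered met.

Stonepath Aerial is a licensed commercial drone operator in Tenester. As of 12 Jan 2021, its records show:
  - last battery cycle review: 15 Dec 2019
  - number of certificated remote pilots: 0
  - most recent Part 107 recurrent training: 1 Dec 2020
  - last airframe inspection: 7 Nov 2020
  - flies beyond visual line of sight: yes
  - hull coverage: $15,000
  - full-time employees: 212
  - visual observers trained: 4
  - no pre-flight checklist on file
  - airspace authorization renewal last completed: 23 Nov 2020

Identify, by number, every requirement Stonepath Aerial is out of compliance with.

1. visual observers trained 4 ≥ 3 → met
2. pre-flight checklist absent → not met
3. hull coverage $15,000 ≥ $5,000 → met
4. airframe inspection 66 days ago vs limit 60 → not met
5. Part 107 recurrent training 42 days ago vs limit 45 → met
6. airspace authorization renewal 50 days ago vs limit 45 → not met
7. condition 'flies beyond visual line of sight' holds; certificated remote pilots 0 < 2 → not met
8. battery cycle review 394 days ago vs limit 365 → not met
Not met: 2, 4, 6, 7, 8

2, 4, 6, 7, 8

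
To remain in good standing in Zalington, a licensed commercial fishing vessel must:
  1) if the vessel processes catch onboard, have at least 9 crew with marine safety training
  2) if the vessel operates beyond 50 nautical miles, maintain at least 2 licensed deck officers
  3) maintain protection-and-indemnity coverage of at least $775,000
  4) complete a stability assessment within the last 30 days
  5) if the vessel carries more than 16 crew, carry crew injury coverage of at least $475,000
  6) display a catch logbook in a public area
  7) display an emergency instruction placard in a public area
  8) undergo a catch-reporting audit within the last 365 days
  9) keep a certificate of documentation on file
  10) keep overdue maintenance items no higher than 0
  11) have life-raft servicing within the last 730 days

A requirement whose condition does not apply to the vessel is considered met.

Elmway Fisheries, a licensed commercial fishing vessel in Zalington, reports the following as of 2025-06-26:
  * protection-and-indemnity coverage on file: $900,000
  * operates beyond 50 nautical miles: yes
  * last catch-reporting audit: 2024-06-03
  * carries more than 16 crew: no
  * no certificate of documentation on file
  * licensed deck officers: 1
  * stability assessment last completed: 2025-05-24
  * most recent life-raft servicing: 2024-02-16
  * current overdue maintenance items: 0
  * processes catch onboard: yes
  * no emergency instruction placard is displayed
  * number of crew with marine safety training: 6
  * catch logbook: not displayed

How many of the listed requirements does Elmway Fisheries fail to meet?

7

1. condition 'processes catch onboard' holds; crew with marine safety training 6 < 9 → not met
2. condition 'operates beyond 50 nautical miles' holds; licensed deck officers 1 < 2 → not met
3. protection-and-indemnity coverage $900,000 ≥ $775,000 → met
4. stability assessment 33 days ago vs limit 30 → not met
5. condition 'carries more than 16 crew' does not hold → requirement n/a → met
6. catch logbook absent → not met
7. emergency instruction placard absent → not met
8. catch-reporting audit 388 days ago vs limit 365 → not met
9. certificate of documentation absent → not met
10. overdue maintenance items 0 ≤ 0 → met
11. life-raft servicing 496 days ago vs limit 730 → met
Not met: 7 of 11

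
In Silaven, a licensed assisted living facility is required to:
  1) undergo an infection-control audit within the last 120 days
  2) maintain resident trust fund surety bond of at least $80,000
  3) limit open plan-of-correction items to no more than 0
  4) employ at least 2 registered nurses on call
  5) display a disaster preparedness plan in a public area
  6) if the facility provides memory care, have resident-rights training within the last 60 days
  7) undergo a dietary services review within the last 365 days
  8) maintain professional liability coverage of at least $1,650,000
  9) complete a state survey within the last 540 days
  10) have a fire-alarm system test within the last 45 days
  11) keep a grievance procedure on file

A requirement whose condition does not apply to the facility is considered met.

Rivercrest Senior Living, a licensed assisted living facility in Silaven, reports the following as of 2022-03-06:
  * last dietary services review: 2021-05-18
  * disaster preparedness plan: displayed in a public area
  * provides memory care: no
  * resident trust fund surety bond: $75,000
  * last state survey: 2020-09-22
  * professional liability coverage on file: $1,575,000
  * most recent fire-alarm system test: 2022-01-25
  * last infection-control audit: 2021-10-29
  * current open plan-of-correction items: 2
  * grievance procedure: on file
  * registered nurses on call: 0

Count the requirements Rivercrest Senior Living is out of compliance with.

5

1. infection-control audit 128 days ago vs limit 120 → not met
2. resident trust fund surety bond $75,000 < $80,000 → not met
3. open plan-of-correction items 2 > 0 → not met
4. registered nurses on call 0 < 2 → not met
5. disaster preparedness plan present → met
6. condition 'provides memory care' does not hold → requirement n/a → met
7. dietary services review 292 days ago vs limit 365 → met
8. professional liability coverage $1,575,000 < $1,650,000 → not met
9. state survey 530 days ago vs limit 540 → met
10. fire-alarm system test 40 days ago vs limit 45 → met
11. grievance procedure present → met
Not met: 5 of 11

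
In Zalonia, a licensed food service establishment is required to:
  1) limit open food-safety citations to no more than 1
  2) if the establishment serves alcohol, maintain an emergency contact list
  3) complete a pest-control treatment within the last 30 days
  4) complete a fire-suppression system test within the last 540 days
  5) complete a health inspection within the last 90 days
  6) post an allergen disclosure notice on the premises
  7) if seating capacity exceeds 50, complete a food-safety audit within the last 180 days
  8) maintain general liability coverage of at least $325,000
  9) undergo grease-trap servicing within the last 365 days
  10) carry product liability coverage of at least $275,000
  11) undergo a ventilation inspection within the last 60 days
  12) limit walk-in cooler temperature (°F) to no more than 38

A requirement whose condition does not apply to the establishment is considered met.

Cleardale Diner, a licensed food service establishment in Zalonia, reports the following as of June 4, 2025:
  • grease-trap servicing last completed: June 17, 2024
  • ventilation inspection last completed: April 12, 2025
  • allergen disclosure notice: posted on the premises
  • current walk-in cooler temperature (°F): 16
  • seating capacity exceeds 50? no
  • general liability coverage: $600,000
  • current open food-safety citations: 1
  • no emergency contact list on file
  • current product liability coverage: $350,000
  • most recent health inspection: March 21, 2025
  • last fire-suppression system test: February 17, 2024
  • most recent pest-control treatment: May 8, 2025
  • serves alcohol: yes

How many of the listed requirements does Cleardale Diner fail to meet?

1. open food-safety citations 1 ≤ 1 → met
2. condition 'serves alcohol' holds; emergency contact list absent → not met
3. pest-control treatment 27 days ago vs limit 30 → met
4. fire-suppression system test 473 days ago vs limit 540 → met
5. health inspection 75 days ago vs limit 90 → met
6. allergen disclosure notice present → met
7. condition 'seating capacity exceeds 50' does not hold → requirement n/a → met
8. general liability coverage $600,000 ≥ $325,000 → met
9. grease-trap servicing 352 days ago vs limit 365 → met
10. product liability coverage $350,000 ≥ $275,000 → met
11. ventilation inspection 53 days ago vs limit 60 → met
12. walk-in cooler temperature (°F) 16 ≤ 38 → met
Not met: 1 of 12

1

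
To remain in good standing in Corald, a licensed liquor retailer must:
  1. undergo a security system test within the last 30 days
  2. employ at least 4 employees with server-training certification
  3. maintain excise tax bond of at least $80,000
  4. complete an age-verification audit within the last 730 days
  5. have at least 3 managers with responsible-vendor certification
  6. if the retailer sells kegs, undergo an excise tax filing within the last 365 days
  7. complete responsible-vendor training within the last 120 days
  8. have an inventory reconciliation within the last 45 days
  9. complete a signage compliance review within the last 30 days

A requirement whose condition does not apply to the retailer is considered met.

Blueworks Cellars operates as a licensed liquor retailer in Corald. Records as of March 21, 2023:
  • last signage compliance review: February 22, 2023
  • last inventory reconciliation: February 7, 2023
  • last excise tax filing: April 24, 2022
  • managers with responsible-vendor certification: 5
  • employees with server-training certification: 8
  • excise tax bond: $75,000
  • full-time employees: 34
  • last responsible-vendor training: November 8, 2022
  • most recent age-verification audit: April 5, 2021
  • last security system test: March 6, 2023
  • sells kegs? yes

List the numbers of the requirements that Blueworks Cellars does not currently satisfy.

3, 7

1. security system test 15 days ago vs limit 30 → met
2. employees with server-training certification 8 ≥ 4 → met
3. excise tax bond $75,000 < $80,000 → not met
4. age-verification audit 715 days ago vs limit 730 → met
5. managers with responsible-vendor certification 5 ≥ 3 → met
6. condition 'sells kegs' holds; excise tax filing 331 days ago vs limit 365 → met
7. responsible-vendor training 133 days ago vs limit 120 → not met
8. inventory reconciliation 42 days ago vs limit 45 → met
9. signage compliance review 27 days ago vs limit 30 → met
Not met: 3, 7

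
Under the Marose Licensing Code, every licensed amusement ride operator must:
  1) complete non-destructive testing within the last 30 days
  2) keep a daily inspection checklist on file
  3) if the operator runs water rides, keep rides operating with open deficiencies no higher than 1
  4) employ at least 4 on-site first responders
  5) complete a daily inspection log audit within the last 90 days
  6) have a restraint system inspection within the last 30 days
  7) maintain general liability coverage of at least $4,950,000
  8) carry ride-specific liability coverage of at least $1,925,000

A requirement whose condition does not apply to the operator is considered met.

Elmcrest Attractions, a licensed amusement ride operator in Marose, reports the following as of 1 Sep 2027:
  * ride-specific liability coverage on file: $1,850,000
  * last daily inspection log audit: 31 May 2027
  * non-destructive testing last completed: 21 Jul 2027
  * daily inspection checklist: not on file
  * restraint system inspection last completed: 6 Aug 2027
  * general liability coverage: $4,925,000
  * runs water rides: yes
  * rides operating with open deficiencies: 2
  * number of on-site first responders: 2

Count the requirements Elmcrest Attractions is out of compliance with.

1. non-destructive testing 42 days ago vs limit 30 → not met
2. daily inspection checklist absent → not met
3. condition 'runs water rides' holds; rides operating with open deficiencies 2 > 1 → not met
4. on-site first responders 2 < 4 → not met
5. daily inspection log audit 93 days ago vs limit 90 → not met
6. restraint system inspection 26 days ago vs limit 30 → met
7. general liability coverage $4,925,000 < $4,950,000 → not met
8. ride-specific liability coverage $1,850,000 < $1,925,000 → not met
Not met: 7 of 8

7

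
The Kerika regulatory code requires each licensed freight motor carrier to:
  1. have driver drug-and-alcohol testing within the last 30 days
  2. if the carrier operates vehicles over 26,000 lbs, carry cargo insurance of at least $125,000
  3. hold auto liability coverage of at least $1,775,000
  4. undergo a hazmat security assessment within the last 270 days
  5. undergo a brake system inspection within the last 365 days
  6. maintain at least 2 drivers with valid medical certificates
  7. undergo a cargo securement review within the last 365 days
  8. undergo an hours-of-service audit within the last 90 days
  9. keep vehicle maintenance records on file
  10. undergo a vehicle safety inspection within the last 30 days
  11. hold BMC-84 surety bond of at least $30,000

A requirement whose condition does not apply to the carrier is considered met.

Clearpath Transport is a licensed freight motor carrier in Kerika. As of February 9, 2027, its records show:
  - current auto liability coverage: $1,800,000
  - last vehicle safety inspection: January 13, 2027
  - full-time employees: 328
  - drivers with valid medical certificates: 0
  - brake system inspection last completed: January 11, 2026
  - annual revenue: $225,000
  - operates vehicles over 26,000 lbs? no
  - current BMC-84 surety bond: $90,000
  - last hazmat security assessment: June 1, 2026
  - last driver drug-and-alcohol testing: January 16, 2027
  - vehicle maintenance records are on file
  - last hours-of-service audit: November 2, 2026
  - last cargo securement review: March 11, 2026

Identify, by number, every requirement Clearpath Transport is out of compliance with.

1. driver drug-and-alcohol testing 24 days ago vs limit 30 → met
2. condition 'operates vehicles over 26,000 lbs' does not hold → requirement n/a → met
3. auto liability coverage $1,800,000 ≥ $1,775,000 → met
4. hazmat security assessment 253 days ago vs limit 270 → met
5. brake system inspection 394 days ago vs limit 365 → not met
6. drivers with valid medical certificates 0 < 2 → not met
7. cargo securement review 335 days ago vs limit 365 → met
8. hours-of-service audit 99 days ago vs limit 90 → not met
9. vehicle maintenance records present → met
10. vehicle safety inspection 27 days ago vs limit 30 → met
11. BMC-84 surety bond $90,000 ≥ $30,000 → met
Not met: 5, 6, 8

5, 6, 8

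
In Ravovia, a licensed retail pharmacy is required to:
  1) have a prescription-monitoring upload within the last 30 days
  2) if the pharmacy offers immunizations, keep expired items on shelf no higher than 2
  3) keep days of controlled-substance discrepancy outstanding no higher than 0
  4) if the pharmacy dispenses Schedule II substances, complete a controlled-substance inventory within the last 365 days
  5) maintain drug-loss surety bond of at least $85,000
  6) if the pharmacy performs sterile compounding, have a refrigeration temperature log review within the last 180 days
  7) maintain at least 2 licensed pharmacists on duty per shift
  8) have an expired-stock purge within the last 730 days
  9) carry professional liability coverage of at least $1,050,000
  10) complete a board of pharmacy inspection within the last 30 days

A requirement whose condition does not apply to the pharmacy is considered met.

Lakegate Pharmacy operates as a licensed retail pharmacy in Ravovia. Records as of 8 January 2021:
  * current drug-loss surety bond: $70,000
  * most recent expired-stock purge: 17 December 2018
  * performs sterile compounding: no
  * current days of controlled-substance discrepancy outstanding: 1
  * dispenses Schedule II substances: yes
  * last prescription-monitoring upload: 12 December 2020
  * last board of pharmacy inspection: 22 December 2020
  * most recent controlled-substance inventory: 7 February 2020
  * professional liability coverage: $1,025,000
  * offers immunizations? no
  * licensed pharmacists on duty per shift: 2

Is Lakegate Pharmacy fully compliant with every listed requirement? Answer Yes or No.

No

1. prescription-monitoring upload 27 days ago vs limit 30 → met
2. condition 'offers immunizations' does not hold → requirement n/a → met
3. days of controlled-substance discrepancy outstanding 1 > 0 → not met
4. condition 'dispenses Schedule II substances' holds; controlled-substance inventory 336 days ago vs limit 365 → met
5. drug-loss surety bond $70,000 < $85,000 → not met
6. condition 'performs sterile compounding' does not hold → requirement n/a → met
7. licensed pharmacists on duty per shift 2 ≥ 2 → met
8. expired-stock purge 753 days ago vs limit 730 → not met
9. professional liability coverage $1,025,000 < $1,050,000 → not met
10. board of pharmacy inspection 17 days ago vs limit 30 → met
Not met: 3, 5, 8, 9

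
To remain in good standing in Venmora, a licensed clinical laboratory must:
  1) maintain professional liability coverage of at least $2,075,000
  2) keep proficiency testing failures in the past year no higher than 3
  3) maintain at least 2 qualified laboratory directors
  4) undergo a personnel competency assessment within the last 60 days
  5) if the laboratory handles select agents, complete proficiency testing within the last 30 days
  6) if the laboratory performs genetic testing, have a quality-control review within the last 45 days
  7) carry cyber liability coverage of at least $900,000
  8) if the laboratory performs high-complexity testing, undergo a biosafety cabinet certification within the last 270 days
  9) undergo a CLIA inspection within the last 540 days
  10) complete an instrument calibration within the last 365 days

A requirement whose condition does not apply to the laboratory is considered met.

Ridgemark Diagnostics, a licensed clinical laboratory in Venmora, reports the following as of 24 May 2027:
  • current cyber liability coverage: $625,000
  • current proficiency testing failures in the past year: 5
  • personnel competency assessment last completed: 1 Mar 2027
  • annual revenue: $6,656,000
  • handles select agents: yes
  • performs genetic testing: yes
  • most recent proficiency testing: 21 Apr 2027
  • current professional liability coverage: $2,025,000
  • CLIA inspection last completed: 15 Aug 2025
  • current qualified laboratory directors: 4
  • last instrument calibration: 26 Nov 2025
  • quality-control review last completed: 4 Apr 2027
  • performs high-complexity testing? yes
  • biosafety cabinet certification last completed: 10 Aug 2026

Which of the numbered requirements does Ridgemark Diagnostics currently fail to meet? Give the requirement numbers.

1, 2, 4, 5, 6, 7, 8, 9, 10

1. professional liability coverage $2,025,000 < $2,075,000 → not met
2. proficiency testing failures in the past year 5 > 3 → not met
3. qualified laboratory directors 4 ≥ 2 → met
4. personnel competency assessment 84 days ago vs limit 60 → not met
5. condition 'handles select agents' holds; proficiency testing 33 days ago vs limit 30 → not met
6. condition 'performs genetic testing' holds; quality-control review 50 days ago vs limit 45 → not met
7. cyber liability coverage $625,000 < $900,000 → not met
8. condition 'performs high-complexity testing' holds; biosafety cabinet certification 287 days ago vs limit 270 → not met
9. CLIA inspection 647 days ago vs limit 540 → not met
10. instrument calibration 544 days ago vs limit 365 → not met
Not met: 1, 2, 4, 5, 6, 7, 8, 9, 10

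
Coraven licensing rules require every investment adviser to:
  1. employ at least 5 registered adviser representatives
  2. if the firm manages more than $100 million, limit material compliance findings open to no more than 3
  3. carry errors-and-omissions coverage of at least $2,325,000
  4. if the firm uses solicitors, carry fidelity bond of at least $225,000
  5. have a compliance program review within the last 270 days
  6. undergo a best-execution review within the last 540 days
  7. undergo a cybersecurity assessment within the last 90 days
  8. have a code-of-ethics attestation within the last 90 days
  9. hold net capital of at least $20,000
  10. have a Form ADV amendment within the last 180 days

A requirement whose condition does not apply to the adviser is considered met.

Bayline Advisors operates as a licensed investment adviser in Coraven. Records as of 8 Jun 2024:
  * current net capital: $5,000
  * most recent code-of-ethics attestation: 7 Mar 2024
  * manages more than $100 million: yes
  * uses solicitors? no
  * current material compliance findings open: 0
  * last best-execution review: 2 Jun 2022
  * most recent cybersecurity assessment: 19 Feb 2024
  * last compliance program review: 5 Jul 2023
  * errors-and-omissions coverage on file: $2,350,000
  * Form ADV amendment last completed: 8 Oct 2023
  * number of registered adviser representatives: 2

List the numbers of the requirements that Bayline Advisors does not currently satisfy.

1, 5, 6, 7, 8, 9, 10

1. registered adviser representatives 2 < 5 → not met
2. condition 'manages more than $100 million' holds; material compliance findings open 0 ≤ 3 → met
3. errors-and-omissions coverage $2,350,000 ≥ $2,325,000 → met
4. condition 'uses solicitors' does not hold → requirement n/a → met
5. compliance program review 339 days ago vs limit 270 → not met
6. best-execution review 737 days ago vs limit 540 → not met
7. cybersecurity assessment 110 days ago vs limit 90 → not met
8. code-of-ethics attestation 93 days ago vs limit 90 → not met
9. net capital $5,000 < $20,000 → not met
10. Form ADV amendment 244 days ago vs limit 180 → not met
Not met: 1, 5, 6, 7, 8, 9, 10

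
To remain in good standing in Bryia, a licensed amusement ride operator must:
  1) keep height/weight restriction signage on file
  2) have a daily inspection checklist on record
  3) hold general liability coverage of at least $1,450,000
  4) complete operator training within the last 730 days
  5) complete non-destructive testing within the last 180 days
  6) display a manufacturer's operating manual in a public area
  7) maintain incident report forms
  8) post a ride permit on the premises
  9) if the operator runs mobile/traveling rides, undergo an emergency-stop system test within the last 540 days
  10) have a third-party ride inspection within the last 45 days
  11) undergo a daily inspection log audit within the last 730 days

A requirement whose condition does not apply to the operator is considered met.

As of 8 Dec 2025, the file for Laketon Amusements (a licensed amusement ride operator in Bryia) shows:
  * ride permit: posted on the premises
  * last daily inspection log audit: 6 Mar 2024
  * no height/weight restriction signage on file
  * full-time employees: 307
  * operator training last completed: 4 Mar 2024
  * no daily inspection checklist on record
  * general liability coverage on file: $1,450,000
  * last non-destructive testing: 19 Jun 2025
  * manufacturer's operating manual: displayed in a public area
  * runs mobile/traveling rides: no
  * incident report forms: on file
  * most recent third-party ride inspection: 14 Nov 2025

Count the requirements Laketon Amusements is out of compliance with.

1. height/weight restriction signage absent → not met
2. daily inspection checklist absent → not met
3. general liability coverage $1,450,000 ≥ $1,450,000 → met
4. operator training 644 days ago vs limit 730 → met
5. non-destructive testing 172 days ago vs limit 180 → met
6. manufacturer's operating manual present → met
7. incident report forms present → met
8. ride permit present → met
9. condition 'runs mobile/traveling rides' does not hold → requirement n/a → met
10. third-party ride inspection 24 days ago vs limit 45 → met
11. daily inspection log audit 642 days ago vs limit 730 → met
Not met: 2 of 11

2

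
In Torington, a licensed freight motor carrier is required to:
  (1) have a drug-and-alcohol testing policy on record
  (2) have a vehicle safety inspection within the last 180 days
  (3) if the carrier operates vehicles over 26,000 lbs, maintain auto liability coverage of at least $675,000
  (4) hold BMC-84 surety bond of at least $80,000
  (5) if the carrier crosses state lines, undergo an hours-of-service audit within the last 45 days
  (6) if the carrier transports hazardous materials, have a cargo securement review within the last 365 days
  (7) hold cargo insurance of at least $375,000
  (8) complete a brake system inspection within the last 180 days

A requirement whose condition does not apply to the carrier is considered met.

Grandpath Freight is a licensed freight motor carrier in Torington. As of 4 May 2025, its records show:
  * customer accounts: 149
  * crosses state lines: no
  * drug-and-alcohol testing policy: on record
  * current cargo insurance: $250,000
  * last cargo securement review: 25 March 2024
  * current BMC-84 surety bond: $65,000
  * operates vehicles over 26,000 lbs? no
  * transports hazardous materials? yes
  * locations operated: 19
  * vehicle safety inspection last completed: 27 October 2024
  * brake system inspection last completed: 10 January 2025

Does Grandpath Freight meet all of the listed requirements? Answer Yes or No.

No

1. drug-and-alcohol testing policy present → met
2. vehicle safety inspection 189 days ago vs limit 180 → not met
3. condition 'operates vehicles over 26,000 lbs' does not hold → requirement n/a → met
4. BMC-84 surety bond $65,000 < $80,000 → not met
5. condition 'crosses state lines' does not hold → requirement n/a → met
6. condition 'transports hazardous materials' holds; cargo securement review 405 days ago vs limit 365 → not met
7. cargo insurance $250,000 < $375,000 → not met
8. brake system inspection 114 days ago vs limit 180 → met
Not met: 2, 4, 6, 7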